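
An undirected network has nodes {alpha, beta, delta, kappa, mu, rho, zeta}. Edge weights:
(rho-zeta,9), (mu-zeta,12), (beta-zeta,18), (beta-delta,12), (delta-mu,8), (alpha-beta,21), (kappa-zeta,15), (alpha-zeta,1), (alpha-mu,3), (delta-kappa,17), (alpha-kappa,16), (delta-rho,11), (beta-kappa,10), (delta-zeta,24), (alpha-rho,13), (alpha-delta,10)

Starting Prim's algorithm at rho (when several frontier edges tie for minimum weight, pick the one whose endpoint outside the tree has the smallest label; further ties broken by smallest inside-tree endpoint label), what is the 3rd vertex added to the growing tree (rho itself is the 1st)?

Prim's algorithm from rho:
Step 1: cheapest edge leaving the tree is rho-zeta (9); add zeta.
Step 2: cheapest edge leaving the tree is alpha-zeta (1); add alpha.
Step 3: cheapest edge leaving the tree is alpha-mu (3); add mu.
Step 4: cheapest edge leaving the tree is delta-mu (8); add delta.
Step 5: cheapest edge leaving the tree is beta-delta (12); add beta.
Step 6: cheapest edge leaving the tree is beta-kappa (10); add kappa.
Vertex order: rho, zeta, alpha, mu, delta, beta, kappa. The 3rd vertex is alpha.

alpha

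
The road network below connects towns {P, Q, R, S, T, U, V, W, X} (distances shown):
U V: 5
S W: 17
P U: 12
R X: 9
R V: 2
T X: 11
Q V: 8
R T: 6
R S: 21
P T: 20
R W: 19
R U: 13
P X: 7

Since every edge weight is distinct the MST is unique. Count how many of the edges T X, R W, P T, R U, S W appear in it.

Kruskal's algorithm — process edges by increasing weight (ties by edge label):
R V (2): add — endpoints in different components.
U V (5): add — endpoints in different components.
R T (6): add — endpoints in different components.
P X (7): add — endpoints in different components.
Q V (8): add — endpoints in different components.
R X (9): add — endpoints in different components.
T X (11): skip — X and T already connected.
P U (12): skip — P and U already connected.
R U (13): skip — R and U already connected.
S W (17): add — endpoints in different components.
R W (19): add — endpoints in different components.
MST edge set: {R V, U V, R T, P X, Q V, R X, S W, R W}.
Of the listed edges, {R W, S W} are in the MST → 2.

2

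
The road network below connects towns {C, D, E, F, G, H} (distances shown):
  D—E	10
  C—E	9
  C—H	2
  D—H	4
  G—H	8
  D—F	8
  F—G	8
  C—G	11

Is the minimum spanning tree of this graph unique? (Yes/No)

Kruskal: consider edges lightest-first.
C—H (2): add. Components now {C,H} {D} {E} {F} {G}
D—H (4): add. Components now {C,D,H} {E} {F} {G}
D—F (8): add. Components now {C,D,F,H} {E} {G}
F—G (8): add. Components now {C,D,F,G,H} {E}
G—H (8): skip — G and H already connected.
C—E (9): add. Components now {C,D,E,F,G,H}
Non-tree edge G—H has weight 8, equal to the heaviest edge on its tree cycle — swapping gives another MST of the same weight. Not unique.

No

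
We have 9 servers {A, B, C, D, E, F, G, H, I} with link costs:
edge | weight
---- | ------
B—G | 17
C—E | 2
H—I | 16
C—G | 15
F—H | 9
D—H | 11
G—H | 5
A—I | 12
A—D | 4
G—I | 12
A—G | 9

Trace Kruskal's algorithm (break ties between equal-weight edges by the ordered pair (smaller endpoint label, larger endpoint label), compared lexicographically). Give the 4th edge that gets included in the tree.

A-G

Kruskal's algorithm — process edges by increasing weight (ties by edge label):
C—E (2): add — endpoints in different components.
A—D (4): add — endpoints in different components.
G—H (5): add — endpoints in different components.
A—G (9): add — endpoints in different components.
F—H (9): add — endpoints in different components.
D—H (11): skip — D and H already connected.
A—I (12): add — endpoints in different components.
G—I (12): skip — G and I already connected.
C—G (15): add — endpoints in different components.
H—I (16): skip — H and I already connected.
B—G (17): add — endpoints in different components.
The 4th edge added is A—G.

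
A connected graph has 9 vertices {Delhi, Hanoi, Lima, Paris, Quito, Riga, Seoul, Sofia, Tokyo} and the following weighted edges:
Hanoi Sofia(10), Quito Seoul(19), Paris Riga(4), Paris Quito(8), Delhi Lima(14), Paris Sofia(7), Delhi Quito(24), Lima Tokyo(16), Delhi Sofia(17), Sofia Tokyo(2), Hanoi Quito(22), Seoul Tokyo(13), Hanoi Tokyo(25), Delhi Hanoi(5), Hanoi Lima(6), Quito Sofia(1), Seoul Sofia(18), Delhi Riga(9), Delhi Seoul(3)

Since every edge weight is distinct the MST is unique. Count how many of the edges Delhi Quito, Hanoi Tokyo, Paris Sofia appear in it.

1

Kruskal: consider edges lightest-first.
Quito Sofia (1): add — endpoints in different components.
Sofia Tokyo (2): add — endpoints in different components.
Delhi Seoul (3): add — endpoints in different components.
Paris Riga (4): add — endpoints in different components.
Delhi Hanoi (5): add — endpoints in different components.
Hanoi Lima (6): add — endpoints in different components.
Paris Sofia (7): add — endpoints in different components.
Paris Quito (8): skip — Quito and Paris already connected.
Delhi Riga (9): add — endpoints in different components.
MST edge set: {Quito Sofia, Sofia Tokyo, Delhi Seoul, Paris Riga, Delhi Hanoi, Hanoi Lima, Paris Sofia, Delhi Riga}.
Of the listed edges, {Paris Sofia} are in the MST → 1.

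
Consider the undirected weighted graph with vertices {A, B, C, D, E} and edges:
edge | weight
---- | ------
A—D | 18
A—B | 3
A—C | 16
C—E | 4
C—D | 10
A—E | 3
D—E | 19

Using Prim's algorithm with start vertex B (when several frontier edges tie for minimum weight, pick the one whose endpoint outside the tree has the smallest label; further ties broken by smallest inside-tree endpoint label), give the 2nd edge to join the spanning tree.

A-E

Prim, starting at B.
Step 1: cheapest edge leaving the tree is A—B (3); add A.
Step 2: cheapest edge leaving the tree is A—E (3); add E.
Step 3: cheapest edge leaving the tree is C—E (4); add C.
Step 4: cheapest edge leaving the tree is C—D (10); add D.
The 2nd edge added is A—E.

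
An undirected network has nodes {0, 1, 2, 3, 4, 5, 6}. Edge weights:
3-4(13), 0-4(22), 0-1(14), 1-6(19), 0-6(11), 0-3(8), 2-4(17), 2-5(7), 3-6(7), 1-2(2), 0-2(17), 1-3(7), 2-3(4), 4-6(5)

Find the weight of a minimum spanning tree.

33

Kruskal: consider edges lightest-first.
1-2 (2): add — endpoints in different components.
2-3 (4): add — endpoints in different components.
4-6 (5): add — endpoints in different components.
1-3 (7): skip — 1 and 3 already connected.
2-5 (7): add — endpoints in different components.
3-6 (7): add — endpoints in different components.
0-3 (8): add — endpoints in different components.
MST edges: 1-2, 2-3, 4-6, 2-5, 3-6, 0-3; total weight 2+4+5+7+7+8 = 33.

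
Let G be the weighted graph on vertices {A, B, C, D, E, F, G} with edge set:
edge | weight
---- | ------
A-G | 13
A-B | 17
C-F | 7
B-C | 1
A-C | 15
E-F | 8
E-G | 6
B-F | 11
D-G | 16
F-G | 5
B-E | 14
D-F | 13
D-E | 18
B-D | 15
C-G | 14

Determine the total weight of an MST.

Grow the tree from C using Prim:
Step 1: cheapest edge leaving the tree is B-C (1); add B.
Step 2: cheapest edge leaving the tree is C-F (7); add F.
Step 3: cheapest edge leaving the tree is F-G (5); add G.
Step 4: cheapest edge leaving the tree is E-G (6); add E.
Step 5: cheapest edge leaving the tree is A-G (13); add A.
Step 6: cheapest edge leaving the tree is D-F (13); add D.
MST edges: B-C, C-F, F-G, E-G, A-G, D-F; total weight 1+7+5+6+13+13 = 45.

45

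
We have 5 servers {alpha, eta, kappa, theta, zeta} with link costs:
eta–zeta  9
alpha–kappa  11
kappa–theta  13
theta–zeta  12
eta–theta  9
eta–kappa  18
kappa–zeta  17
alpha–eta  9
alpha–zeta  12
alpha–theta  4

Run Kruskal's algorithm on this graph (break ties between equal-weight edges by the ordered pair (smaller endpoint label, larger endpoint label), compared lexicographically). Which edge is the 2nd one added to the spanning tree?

Kruskal: consider edges lightest-first.
alpha–theta (4): add — endpoints in different components.
alpha–eta (9): add — endpoints in different components.
eta–theta (9): skip — eta and theta already connected.
eta–zeta (9): add — endpoints in different components.
alpha–kappa (11): add — endpoints in different components.
The 2nd edge added is alpha–eta.

alpha-eta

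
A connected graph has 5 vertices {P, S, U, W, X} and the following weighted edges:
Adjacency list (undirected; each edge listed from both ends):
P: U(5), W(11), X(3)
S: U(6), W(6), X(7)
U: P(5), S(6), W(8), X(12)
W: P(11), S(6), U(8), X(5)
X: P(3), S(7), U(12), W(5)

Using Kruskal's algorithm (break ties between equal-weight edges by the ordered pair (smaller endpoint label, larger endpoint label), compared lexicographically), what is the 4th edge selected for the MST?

Sort edges by weight, then run Kruskal:
P-X (3): add. Components now {U} {S} {P,X} {W}
P-U (5): add. Components now {P,U,X} {S} {W}
W-X (5): add. Components now {P,U,W,X} {S}
S-U (6): add. Components now {P,S,U,W,X}
The 4th edge added is S-U.

S-U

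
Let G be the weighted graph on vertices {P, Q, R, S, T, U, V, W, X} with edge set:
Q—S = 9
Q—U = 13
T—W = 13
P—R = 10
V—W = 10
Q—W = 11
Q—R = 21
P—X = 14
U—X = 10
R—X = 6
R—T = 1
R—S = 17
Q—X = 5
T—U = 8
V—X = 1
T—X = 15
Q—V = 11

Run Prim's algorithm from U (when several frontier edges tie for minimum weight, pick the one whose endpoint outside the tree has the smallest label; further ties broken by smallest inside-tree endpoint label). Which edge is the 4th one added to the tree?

Grow the tree from U using Prim:
Step 1: cheapest edge leaving the tree is T—U (8); add T.
Step 2: cheapest edge leaving the tree is R—T (1); add R.
Step 3: cheapest edge leaving the tree is R—X (6); add X.
Step 4: cheapest edge leaving the tree is V—X (1); add V.
Step 5: cheapest edge leaving the tree is Q—X (5); add Q.
Step 6: cheapest edge leaving the tree is Q—S (9); add S.
Step 7: cheapest edge leaving the tree is P—R (10); add P.
Step 8: cheapest edge leaving the tree is V—W (10); add W.
The 4th edge added is V—X.

V-X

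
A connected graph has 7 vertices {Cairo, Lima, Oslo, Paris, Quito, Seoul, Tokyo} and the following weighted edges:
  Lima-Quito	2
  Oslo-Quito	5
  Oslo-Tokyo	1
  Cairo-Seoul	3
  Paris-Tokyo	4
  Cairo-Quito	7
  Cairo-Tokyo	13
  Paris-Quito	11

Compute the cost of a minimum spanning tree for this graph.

22

Prim, starting at Paris.
Step 1: frontier [Paris-Tokyo 4, Paris-Quito 11] → take Paris-Tokyo (4); add Tokyo.
Step 2: frontier [Paris-Quito 11, Oslo-Tokyo 1, Cairo-Tokyo 13] → take Oslo-Tokyo (1); add Oslo.
Step 3: frontier [Oslo-Quito 5, Paris-Quito 11, Cairo-Tokyo 13] → take Oslo-Quito (5); add Quito.
Step 4: frontier [Lima-Quito 2, Cairo-Quito 7, Cairo-Tokyo 13] → take Lima-Quito (2); add Lima.
Step 5: frontier [Cairo-Quito 7, Cairo-Tokyo 13] → take Cairo-Quito (7); add Cairo.
Step 6: frontier [Cairo-Seoul 3] → take Cairo-Seoul (3); add Seoul.
MST edges: Paris-Tokyo, Oslo-Tokyo, Oslo-Quito, Lima-Quito, Cairo-Quito, Cairo-Seoul; total weight 4+1+5+2+7+3 = 22.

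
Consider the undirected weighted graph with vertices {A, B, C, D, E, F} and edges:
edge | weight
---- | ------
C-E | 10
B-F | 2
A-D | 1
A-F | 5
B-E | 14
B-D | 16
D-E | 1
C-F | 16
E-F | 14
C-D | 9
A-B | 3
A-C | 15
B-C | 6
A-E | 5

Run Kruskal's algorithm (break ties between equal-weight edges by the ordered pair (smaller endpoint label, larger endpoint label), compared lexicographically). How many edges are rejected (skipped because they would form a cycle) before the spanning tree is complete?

2

Kruskal: consider edges lightest-first.
A-D (1): add. Components now {A,D} {B} {C} {E} {F}
D-E (1): add. Components now {A,D,E} {B} {C} {F}
B-F (2): add. Components now {A,D,E} {B,F} {C}
A-B (3): add. Components now {A,B,D,E,F} {C}
A-E (5): skip — A and E already connected.
A-F (5): skip — A and F already connected.
B-C (6): add. Components now {A,B,C,D,E,F}
Edges rejected before the tree was complete: 2.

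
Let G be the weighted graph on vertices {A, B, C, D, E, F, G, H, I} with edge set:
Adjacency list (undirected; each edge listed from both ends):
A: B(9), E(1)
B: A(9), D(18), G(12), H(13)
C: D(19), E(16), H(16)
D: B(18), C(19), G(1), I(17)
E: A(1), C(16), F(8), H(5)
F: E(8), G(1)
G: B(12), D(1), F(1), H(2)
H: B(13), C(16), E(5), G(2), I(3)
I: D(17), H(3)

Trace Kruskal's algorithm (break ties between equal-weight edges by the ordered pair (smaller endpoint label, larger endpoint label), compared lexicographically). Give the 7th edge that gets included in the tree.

Kruskal: consider edges lightest-first.
A–E (1): add — endpoints in different components.
D–G (1): add — endpoints in different components.
F–G (1): add — endpoints in different components.
G–H (2): add — endpoints in different components.
H–I (3): add — endpoints in different components.
E–H (5): add — endpoints in different components.
E–F (8): skip — E and F already connected.
A–B (9): add — endpoints in different components.
B–G (12): skip — B and G already connected.
B–H (13): skip — B and H already connected.
C–E (16): add — endpoints in different components.
The 7th edge added is A–B.

A-B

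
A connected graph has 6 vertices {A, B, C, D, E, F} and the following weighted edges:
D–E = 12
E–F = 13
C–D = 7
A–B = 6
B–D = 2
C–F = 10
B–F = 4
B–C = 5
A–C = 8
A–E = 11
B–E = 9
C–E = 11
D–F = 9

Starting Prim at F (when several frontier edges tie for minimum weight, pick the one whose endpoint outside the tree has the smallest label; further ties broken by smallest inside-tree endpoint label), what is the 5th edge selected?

B-E

Prim's algorithm from F:
Step 1: frontier [B–F 4, D–F 9, C–F 10, E–F 13] → take B–F (4); add B.
Step 2: frontier [B–D 2, B–C 5, A–B 6, B–E 9, D–F 9, C–F 10, E–F 13] → take B–D (2); add D.
Step 3: frontier [B–C 5, A–B 6, B–E 9, C–D 7, D–E 12, C–F 10, E–F 13] → take B–C (5); add C.
Step 4: frontier [A–B 6, B–E 9, A–C 8, C–E 11, D–E 12, E–F 13] → take A–B (6); add A.
Step 5: frontier [A–E 11, B–E 9, C–E 11, D–E 12, E–F 13] → take B–E (9); add E.
The 5th edge added is B–E.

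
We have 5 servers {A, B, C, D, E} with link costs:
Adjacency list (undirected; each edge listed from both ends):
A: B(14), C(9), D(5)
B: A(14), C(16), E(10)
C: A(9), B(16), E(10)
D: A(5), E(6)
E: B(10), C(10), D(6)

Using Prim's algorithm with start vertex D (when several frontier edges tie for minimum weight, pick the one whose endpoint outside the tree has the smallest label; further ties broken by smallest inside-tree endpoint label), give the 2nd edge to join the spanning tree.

Grow the tree from D using Prim:
Step 1: frontier [A—D 5, D—E 6] → take A—D (5); add A.
Step 2: frontier [A—C 9, A—B 14, D—E 6] → take D—E (6); add E.
Step 3: frontier [A—C 9, A—B 14, B—E 10, C—E 10] → take A—C (9); add C.
Step 4: frontier [A—B 14, B—C 16, B—E 10] → take B—E (10); add B.
The 2nd edge added is D—E.

D-E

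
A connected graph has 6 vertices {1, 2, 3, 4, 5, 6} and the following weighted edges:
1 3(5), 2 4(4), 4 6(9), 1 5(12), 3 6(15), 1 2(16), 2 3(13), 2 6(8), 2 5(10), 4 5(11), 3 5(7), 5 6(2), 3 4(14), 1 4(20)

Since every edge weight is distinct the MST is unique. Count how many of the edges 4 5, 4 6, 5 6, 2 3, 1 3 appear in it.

Kruskal's algorithm — process edges by increasing weight (ties by edge label):
5 6 (2): add — endpoints in different components.
2 4 (4): add — endpoints in different components.
1 3 (5): add — endpoints in different components.
3 5 (7): add — endpoints in different components.
2 6 (8): add — endpoints in different components.
MST edge set: {5 6, 2 4, 1 3, 3 5, 2 6}.
Of the listed edges, {5 6, 1 3} are in the MST → 2.

2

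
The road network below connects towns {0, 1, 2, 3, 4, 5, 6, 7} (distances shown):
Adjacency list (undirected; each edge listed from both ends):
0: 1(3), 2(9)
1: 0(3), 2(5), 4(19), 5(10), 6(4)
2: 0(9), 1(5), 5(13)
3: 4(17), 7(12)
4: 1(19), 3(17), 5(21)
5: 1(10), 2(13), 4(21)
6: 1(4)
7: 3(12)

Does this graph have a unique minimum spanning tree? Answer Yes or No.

Yes

Kruskal: consider edges lightest-first.
0–1 (3): add — endpoints in different components.
1–6 (4): add — endpoints in different components.
1–2 (5): add — endpoints in different components.
0–2 (9): skip — 0 and 2 already connected.
1–5 (10): add — endpoints in different components.
3–7 (12): add — endpoints in different components.
2–5 (13): skip — 2 and 5 already connected.
3–4 (17): add — endpoints in different components.
1–4 (19): add — endpoints in different components.
Every non-tree edge has weight strictly greater than the heaviest edge on the tree path between its endpoints, so the MST is unique.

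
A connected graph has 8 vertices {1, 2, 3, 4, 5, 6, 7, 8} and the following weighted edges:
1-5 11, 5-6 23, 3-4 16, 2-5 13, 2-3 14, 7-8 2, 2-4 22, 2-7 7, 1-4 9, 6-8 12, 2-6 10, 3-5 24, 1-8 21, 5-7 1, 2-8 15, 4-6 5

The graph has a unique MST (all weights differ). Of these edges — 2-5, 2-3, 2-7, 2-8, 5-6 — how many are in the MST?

2

Sort edges by weight, then run Kruskal:
5-7 (1): add — endpoints in different components.
7-8 (2): add — endpoints in different components.
4-6 (5): add — endpoints in different components.
2-7 (7): add — endpoints in different components.
1-4 (9): add — endpoints in different components.
2-6 (10): add — endpoints in different components.
1-5 (11): skip — 1 and 5 already connected.
6-8 (12): skip — 6 and 8 already connected.
2-5 (13): skip — 2 and 5 already connected.
2-3 (14): add — endpoints in different components.
MST edge set: {5-7, 7-8, 4-6, 2-7, 1-4, 2-6, 2-3}.
Of the listed edges, {2-3, 2-7} are in the MST → 2.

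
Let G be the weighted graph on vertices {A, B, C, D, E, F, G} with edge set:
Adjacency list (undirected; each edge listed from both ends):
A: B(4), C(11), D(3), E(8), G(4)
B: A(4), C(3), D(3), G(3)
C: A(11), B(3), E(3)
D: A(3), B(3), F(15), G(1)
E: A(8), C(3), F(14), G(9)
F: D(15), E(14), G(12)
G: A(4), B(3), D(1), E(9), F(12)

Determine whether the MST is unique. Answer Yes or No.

No

Sort edges by weight, then run Kruskal:
D G (1): add. Components now {A} {B} {C} {D,G} {E} {F}
A D (3): add. Components now {A,D,G} {B} {C} {E} {F}
B C (3): add. Components now {A,D,G} {B,C} {E} {F}
B D (3): add. Components now {A,B,C,D,G} {E} {F}
B G (3): skip — B and G already connected.
C E (3): add. Components now {A,B,C,D,E,G} {F}
A B (4): skip — A and B already connected.
A G (4): skip — A and G already connected.
A E (8): skip — A and E already connected.
E G (9): skip — E and G already connected.
A C (11): skip — A and C already connected.
F G (12): add. Components now {A,B,C,D,E,F,G}
Non-tree edge B G has weight 3, equal to the heaviest edge on its tree cycle — swapping gives another MST of the same weight. Not unique.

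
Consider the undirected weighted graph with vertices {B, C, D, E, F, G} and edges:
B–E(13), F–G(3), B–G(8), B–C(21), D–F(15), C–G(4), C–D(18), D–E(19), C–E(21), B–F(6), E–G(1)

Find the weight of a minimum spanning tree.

29

Kruskal's algorithm — process edges by increasing weight (ties by edge label):
E–G (1): add — endpoints in different components.
F–G (3): add — endpoints in different components.
C–G (4): add — endpoints in different components.
B–F (6): add — endpoints in different components.
B–G (8): skip — B and G already connected.
B–E (13): skip — B and E already connected.
D–F (15): add — endpoints in different components.
MST edges: E–G, F–G, C–G, B–F, D–F; total weight 1+3+4+6+15 = 29.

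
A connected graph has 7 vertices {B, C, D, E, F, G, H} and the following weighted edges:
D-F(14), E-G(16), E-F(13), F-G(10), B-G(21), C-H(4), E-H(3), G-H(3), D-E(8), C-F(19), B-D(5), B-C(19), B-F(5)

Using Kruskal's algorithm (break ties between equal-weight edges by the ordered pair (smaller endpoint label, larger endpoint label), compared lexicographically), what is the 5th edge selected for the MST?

B-F

Kruskal: consider edges lightest-first.
E-H (3): add — endpoints in different components.
G-H (3): add — endpoints in different components.
C-H (4): add — endpoints in different components.
B-D (5): add — endpoints in different components.
B-F (5): add — endpoints in different components.
D-E (8): add — endpoints in different components.
The 5th edge added is B-F.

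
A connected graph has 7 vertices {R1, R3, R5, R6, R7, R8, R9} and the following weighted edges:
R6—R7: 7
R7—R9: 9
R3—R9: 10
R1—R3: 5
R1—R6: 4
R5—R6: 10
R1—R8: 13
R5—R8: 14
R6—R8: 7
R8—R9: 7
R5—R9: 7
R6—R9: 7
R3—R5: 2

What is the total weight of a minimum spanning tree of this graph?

32

Prim, starting at R5.
Step 1: cheapest edge leaving the tree is R3—R5 (2); add R3.
Step 2: cheapest edge leaving the tree is R1—R3 (5); add R1.
Step 3: cheapest edge leaving the tree is R1—R6 (4); add R6.
Step 4: cheapest edge leaving the tree is R6—R7 (7); add R7.
Step 5: cheapest edge leaving the tree is R6—R8 (7); add R8.
Step 6: cheapest edge leaving the tree is R5—R9 (7); add R9.
MST edges: R3—R5, R1—R3, R1—R6, R6—R7, R6—R8, R5—R9; total weight 2+5+4+7+7+7 = 32.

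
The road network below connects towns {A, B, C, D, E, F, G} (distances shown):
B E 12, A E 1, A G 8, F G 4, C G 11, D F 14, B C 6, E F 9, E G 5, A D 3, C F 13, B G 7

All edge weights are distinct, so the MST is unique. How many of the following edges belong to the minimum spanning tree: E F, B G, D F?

Sort edges by weight, then run Kruskal:
A E (1): add. Components now {A,E} {B} {C} {D} {F} {G}
A D (3): add. Components now {A,D,E} {B} {C} {F} {G}
F G (4): add. Components now {A,D,E} {B} {C} {F,G}
E G (5): add. Components now {A,D,E,F,G} {B} {C}
B C (6): add. Components now {A,D,E,F,G} {B,C}
B G (7): add. Components now {A,B,C,D,E,F,G}
MST edge set: {A E, A D, F G, E G, B C, B G}.
Of the listed edges, {B G} are in the MST → 1.

1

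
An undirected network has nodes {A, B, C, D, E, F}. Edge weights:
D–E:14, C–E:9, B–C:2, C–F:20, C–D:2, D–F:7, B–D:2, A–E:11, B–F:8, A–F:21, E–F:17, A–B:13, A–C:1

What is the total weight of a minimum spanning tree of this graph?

21

Kruskal: consider edges lightest-first.
A–C (1): add — endpoints in different components.
B–C (2): add — endpoints in different components.
B–D (2): add — endpoints in different components.
C–D (2): skip — C and D already connected.
D–F (7): add — endpoints in different components.
B–F (8): skip — B and F already connected.
C–E (9): add — endpoints in different components.
MST edges: A–C, B–C, B–D, D–F, C–E; total weight 1+2+2+7+9 = 21.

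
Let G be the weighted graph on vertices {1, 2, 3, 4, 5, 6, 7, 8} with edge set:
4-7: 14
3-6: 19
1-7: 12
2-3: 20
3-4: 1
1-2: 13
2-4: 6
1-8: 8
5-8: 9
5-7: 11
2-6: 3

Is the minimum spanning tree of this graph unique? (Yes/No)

Kruskal's algorithm — process edges by increasing weight (ties by edge label):
3-4 (1): add — endpoints in different components.
2-6 (3): add — endpoints in different components.
2-4 (6): add — endpoints in different components.
1-8 (8): add — endpoints in different components.
5-8 (9): add — endpoints in different components.
5-7 (11): add — endpoints in different components.
1-7 (12): skip — 1 and 7 already connected.
1-2 (13): add — endpoints in different components.
Every non-tree edge has weight strictly greater than the heaviest edge on the tree path between its endpoints, so the MST is unique.

Yes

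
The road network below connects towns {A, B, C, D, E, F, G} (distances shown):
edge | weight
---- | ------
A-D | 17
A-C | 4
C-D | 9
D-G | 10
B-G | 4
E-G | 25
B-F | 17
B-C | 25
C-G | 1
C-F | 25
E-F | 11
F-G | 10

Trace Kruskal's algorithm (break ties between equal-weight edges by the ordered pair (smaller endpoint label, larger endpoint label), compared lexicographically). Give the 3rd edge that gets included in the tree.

B-G

Sort edges by weight, then run Kruskal:
C-G (1): add. Components now {A} {B} {C,G} {D} {E} {F}
A-C (4): add. Components now {A,C,G} {B} {D} {E} {F}
B-G (4): add. Components now {A,B,C,G} {D} {E} {F}
C-D (9): add. Components now {A,B,C,D,G} {E} {F}
D-G (10): skip — D and G already connected.
F-G (10): add. Components now {A,B,C,D,F,G} {E}
E-F (11): add. Components now {A,B,C,D,E,F,G}
The 3rd edge added is B-G.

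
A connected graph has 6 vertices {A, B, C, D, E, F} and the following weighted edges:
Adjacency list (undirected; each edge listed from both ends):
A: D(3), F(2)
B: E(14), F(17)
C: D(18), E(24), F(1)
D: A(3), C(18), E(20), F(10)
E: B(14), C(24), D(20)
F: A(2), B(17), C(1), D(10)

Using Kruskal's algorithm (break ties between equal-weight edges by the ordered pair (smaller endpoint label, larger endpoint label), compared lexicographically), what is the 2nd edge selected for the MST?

A-F

Kruskal: consider edges lightest-first.
C-F (1): add — endpoints in different components.
A-F (2): add — endpoints in different components.
A-D (3): add — endpoints in different components.
D-F (10): skip — D and F already connected.
B-E (14): add — endpoints in different components.
B-F (17): add — endpoints in different components.
The 2nd edge added is A-F.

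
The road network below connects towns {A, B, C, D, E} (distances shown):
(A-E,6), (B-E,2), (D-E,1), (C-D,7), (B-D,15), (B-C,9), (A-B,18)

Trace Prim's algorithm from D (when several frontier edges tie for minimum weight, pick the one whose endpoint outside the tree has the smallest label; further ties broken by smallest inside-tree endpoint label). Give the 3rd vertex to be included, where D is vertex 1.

Prim's algorithm from D:
Step 1: cheapest edge leaving the tree is D-E (1); add E.
Step 2: cheapest edge leaving the tree is B-E (2); add B.
Step 3: cheapest edge leaving the tree is A-E (6); add A.
Step 4: cheapest edge leaving the tree is C-D (7); add C.
Vertex order: D, E, B, A, C. The 3rd vertex is B.

B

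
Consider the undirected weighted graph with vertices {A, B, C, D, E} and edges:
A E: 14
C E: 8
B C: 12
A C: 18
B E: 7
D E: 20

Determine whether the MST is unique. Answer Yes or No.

Yes

Sort edges by weight, then run Kruskal:
B E (7): add. Components now {A} {B,E} {C} {D}
C E (8): add. Components now {A} {B,C,E} {D}
B C (12): skip — B and C already connected.
A E (14): add. Components now {A,B,C,E} {D}
A C (18): skip — A and C already connected.
D E (20): add. Components now {A,B,C,D,E}
Every non-tree edge has weight strictly greater than the heaviest edge on the tree path between its endpoints, so the MST is unique.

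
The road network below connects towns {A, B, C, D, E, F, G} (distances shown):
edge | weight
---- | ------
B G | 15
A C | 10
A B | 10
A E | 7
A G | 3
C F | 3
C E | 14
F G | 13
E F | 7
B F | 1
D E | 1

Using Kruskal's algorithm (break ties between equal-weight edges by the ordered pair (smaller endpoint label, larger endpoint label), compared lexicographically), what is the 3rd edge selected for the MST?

A-G

Sort edges by weight, then run Kruskal:
B F (1): add — endpoints in different components.
D E (1): add — endpoints in different components.
A G (3): add — endpoints in different components.
C F (3): add — endpoints in different components.
A E (7): add — endpoints in different components.
E F (7): add — endpoints in different components.
The 3rd edge added is A G.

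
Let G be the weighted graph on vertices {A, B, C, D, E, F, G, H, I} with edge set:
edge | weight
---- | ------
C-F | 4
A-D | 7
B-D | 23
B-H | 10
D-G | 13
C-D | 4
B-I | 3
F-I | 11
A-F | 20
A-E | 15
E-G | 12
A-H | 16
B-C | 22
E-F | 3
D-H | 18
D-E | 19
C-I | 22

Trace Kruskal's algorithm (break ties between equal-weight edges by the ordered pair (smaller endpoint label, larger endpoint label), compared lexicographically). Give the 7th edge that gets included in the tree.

Sort edges by weight, then run Kruskal:
B-I (3): add — endpoints in different components.
E-F (3): add — endpoints in different components.
C-D (4): add — endpoints in different components.
C-F (4): add — endpoints in different components.
A-D (7): add — endpoints in different components.
B-H (10): add — endpoints in different components.
F-I (11): add — endpoints in different components.
E-G (12): add — endpoints in different components.
The 7th edge added is F-I.

F-I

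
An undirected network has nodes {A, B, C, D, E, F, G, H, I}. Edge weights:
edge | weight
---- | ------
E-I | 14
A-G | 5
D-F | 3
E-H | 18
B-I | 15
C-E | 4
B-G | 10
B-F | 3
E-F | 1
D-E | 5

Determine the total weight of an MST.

58

Kruskal's algorithm — process edges by increasing weight (ties by edge label):
E-F (1): add — endpoints in different components.
B-F (3): add — endpoints in different components.
D-F (3): add — endpoints in different components.
C-E (4): add — endpoints in different components.
A-G (5): add — endpoints in different components.
D-E (5): skip — D and E already connected.
B-G (10): add — endpoints in different components.
E-I (14): add — endpoints in different components.
B-I (15): skip — B and I already connected.
E-H (18): add — endpoints in different components.
MST edges: E-F, B-F, D-F, C-E, A-G, B-G, E-I, E-H; total weight 1+3+3+4+5+10+14+18 = 58.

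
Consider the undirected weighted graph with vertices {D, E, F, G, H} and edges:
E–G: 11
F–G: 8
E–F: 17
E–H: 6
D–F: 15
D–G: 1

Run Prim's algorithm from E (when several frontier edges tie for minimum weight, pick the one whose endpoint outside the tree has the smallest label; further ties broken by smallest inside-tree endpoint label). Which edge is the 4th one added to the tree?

F-G

Grow the tree from E using Prim:
Step 1: frontier [E–H 6, E–G 11, E–F 17] → take E–H (6); add H.
Step 2: frontier [E–G 11, E–F 17] → take E–G (11); add G.
Step 3: frontier [E–F 17, D–G 1, F–G 8] → take D–G (1); add D.
Step 4: frontier [D–F 15, E–F 17, F–G 8] → take F–G (8); add F.
The 4th edge added is F–G.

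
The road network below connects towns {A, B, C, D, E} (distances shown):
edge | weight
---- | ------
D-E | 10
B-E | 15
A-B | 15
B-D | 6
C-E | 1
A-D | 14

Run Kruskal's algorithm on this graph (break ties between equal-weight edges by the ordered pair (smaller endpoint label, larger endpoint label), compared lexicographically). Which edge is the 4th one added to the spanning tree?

A-D

Kruskal's algorithm — process edges by increasing weight (ties by edge label):
C-E (1): add. Components now {A} {B} {C,E} {D}
B-D (6): add. Components now {A} {B,D} {C,E}
D-E (10): add. Components now {A} {B,C,D,E}
A-D (14): add. Components now {A,B,C,D,E}
The 4th edge added is A-D.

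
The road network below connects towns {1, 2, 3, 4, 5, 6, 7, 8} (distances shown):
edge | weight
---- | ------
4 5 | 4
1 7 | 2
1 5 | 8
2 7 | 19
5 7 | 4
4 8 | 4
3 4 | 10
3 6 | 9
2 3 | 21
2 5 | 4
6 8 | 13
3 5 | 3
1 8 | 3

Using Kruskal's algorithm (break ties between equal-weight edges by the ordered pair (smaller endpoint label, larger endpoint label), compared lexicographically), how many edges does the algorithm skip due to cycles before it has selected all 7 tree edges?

Kruskal's algorithm — process edges by increasing weight (ties by edge label):
1 7 (2): add — endpoints in different components.
1 8 (3): add — endpoints in different components.
3 5 (3): add — endpoints in different components.
2 5 (4): add — endpoints in different components.
4 5 (4): add — endpoints in different components.
4 8 (4): add — endpoints in different components.
5 7 (4): skip — 5 and 7 already connected.
1 5 (8): skip — 1 and 5 already connected.
3 6 (9): add — endpoints in different components.
Edges rejected before the tree was complete: 2.

2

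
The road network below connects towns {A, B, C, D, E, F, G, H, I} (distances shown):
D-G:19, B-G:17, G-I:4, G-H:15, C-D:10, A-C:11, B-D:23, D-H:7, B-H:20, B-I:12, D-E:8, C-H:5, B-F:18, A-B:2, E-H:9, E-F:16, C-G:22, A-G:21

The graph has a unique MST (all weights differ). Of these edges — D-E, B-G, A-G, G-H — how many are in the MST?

1

Kruskal's algorithm — process edges by increasing weight (ties by edge label):
A-B (2): add — endpoints in different components.
G-I (4): add — endpoints in different components.
C-H (5): add — endpoints in different components.
D-H (7): add — endpoints in different components.
D-E (8): add — endpoints in different components.
E-H (9): skip — E and H already connected.
C-D (10): skip — C and D already connected.
A-C (11): add — endpoints in different components.
B-I (12): add — endpoints in different components.
G-H (15): skip — G and H already connected.
E-F (16): add — endpoints in different components.
MST edge set: {A-B, G-I, C-H, D-H, D-E, A-C, B-I, E-F}.
Of the listed edges, {D-E} are in the MST → 1.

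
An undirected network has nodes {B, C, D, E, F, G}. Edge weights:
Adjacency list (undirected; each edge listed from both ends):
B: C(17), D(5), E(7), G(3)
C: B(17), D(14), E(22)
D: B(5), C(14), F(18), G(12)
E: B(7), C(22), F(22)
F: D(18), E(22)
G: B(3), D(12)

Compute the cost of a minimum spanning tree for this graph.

Grow the tree from C using Prim:
Step 1: cheapest edge leaving the tree is C D (14); add D.
Step 2: cheapest edge leaving the tree is B D (5); add B.
Step 3: cheapest edge leaving the tree is B G (3); add G.
Step 4: cheapest edge leaving the tree is B E (7); add E.
Step 5: cheapest edge leaving the tree is D F (18); add F.
MST edges: C D, B D, B G, B E, D F; total weight 14+5+3+7+18 = 47.

47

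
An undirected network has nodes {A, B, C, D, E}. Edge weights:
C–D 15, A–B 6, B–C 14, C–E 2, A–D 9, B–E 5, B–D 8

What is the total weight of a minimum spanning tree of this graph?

21

Grow the tree from B using Prim:
Step 1: frontier [B–E 5, A–B 6, B–D 8, B–C 14] → take B–E (5); add E.
Step 2: frontier [A–B 6, B–D 8, B–C 14, C–E 2] → take C–E (2); add C.
Step 3: frontier [A–B 6, B–D 8, C–D 15] → take A–B (6); add A.
Step 4: frontier [A–D 9, B–D 8, C–D 15] → take B–D (8); add D.
MST edges: B–E, C–E, A–B, B–D; total weight 5+2+6+8 = 21.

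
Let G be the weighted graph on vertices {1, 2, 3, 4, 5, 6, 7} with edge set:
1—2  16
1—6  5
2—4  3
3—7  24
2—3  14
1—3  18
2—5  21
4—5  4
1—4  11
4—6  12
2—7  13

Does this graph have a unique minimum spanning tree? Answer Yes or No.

Yes

Sort edges by weight, then run Kruskal:
2—4 (3): add — endpoints in different components.
4—5 (4): add — endpoints in different components.
1—6 (5): add — endpoints in different components.
1—4 (11): add — endpoints in different components.
4—6 (12): skip — 4 and 6 already connected.
2—7 (13): add — endpoints in different components.
2—3 (14): add — endpoints in different components.
Every non-tree edge has weight strictly greater than the heaviest edge on the tree path between its endpoints, so the MST is unique.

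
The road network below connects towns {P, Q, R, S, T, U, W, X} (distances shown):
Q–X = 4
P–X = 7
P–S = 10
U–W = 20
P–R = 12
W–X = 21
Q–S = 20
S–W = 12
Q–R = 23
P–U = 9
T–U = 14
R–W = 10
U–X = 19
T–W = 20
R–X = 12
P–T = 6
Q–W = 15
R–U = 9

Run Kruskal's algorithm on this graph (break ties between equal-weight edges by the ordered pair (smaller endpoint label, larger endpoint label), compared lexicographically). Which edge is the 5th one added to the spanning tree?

Kruskal's algorithm — process edges by increasing weight (ties by edge label):
Q–X (4): add — endpoints in different components.
P–T (6): add — endpoints in different components.
P–X (7): add — endpoints in different components.
P–U (9): add — endpoints in different components.
R–U (9): add — endpoints in different components.
P–S (10): add — endpoints in different components.
R–W (10): add — endpoints in different components.
The 5th edge added is R–U.

R-U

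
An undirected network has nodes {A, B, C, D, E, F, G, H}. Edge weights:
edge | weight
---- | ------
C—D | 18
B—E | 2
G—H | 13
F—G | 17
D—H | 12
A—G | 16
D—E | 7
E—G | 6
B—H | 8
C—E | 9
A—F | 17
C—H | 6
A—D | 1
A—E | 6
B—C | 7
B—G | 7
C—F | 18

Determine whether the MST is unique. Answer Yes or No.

No

Kruskal: consider edges lightest-first.
A—D (1): add — endpoints in different components.
B—E (2): add — endpoints in different components.
A—E (6): add — endpoints in different components.
C—H (6): add — endpoints in different components.
E—G (6): add — endpoints in different components.
B—C (7): add — endpoints in different components.
B—G (7): skip — B and G already connected.
D—E (7): skip — D and E already connected.
B—H (8): skip — B and H already connected.
C—E (9): skip — C and E already connected.
D—H (12): skip — D and H already connected.
G—H (13): skip — G and H already connected.
A—G (16): skip — A and G already connected.
A—F (17): add — endpoints in different components.
Non-tree edge F—G has weight 17, equal to the heaviest edge on its tree cycle — swapping gives another MST of the same weight. Not unique.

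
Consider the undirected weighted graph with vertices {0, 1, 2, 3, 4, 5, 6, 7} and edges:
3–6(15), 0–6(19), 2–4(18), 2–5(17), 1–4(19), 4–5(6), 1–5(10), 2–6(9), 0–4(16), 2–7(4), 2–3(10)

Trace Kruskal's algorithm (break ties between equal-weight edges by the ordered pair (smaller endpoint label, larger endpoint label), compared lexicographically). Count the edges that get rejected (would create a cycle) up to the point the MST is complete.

1

Kruskal: consider edges lightest-first.
2–7 (4): add — endpoints in different components.
4–5 (6): add — endpoints in different components.
2–6 (9): add — endpoints in different components.
1–5 (10): add — endpoints in different components.
2–3 (10): add — endpoints in different components.
3–6 (15): skip — 3 and 6 already connected.
0–4 (16): add — endpoints in different components.
2–5 (17): add — endpoints in different components.
Edges rejected before the tree was complete: 1.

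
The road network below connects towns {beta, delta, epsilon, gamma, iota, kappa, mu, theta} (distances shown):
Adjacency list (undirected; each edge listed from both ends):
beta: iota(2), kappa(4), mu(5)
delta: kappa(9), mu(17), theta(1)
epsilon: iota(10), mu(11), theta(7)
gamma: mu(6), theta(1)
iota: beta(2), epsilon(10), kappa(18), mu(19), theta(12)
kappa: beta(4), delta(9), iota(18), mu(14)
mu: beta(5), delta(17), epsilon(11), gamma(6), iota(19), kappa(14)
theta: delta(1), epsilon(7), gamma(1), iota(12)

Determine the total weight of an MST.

Sort edges by weight, then run Kruskal:
delta theta (1): add — endpoints in different components.
gamma theta (1): add — endpoints in different components.
beta iota (2): add — endpoints in different components.
beta kappa (4): add — endpoints in different components.
beta mu (5): add — endpoints in different components.
gamma mu (6): add — endpoints in different components.
epsilon theta (7): add — endpoints in different components.
MST edges: delta theta, gamma theta, beta iota, beta kappa, beta mu, gamma mu, epsilon theta; total weight 1+1+2+4+5+6+7 = 26.

26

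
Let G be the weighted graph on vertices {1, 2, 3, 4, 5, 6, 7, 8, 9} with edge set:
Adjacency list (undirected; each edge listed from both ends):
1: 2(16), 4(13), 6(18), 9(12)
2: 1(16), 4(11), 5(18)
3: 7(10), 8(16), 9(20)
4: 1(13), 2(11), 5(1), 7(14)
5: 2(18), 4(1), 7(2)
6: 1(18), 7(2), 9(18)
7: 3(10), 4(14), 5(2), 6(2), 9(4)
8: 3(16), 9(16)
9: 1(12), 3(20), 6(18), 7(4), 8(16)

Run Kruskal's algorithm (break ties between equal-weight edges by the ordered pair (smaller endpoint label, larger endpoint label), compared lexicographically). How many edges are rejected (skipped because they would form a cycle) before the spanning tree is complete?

3

Kruskal: consider edges lightest-first.
4 5 (1): add — endpoints in different components.
5 7 (2): add — endpoints in different components.
6 7 (2): add — endpoints in different components.
7 9 (4): add — endpoints in different components.
3 7 (10): add — endpoints in different components.
2 4 (11): add — endpoints in different components.
1 9 (12): add — endpoints in different components.
1 4 (13): skip — 1 and 4 already connected.
4 7 (14): skip — 4 and 7 already connected.
1 2 (16): skip — 1 and 2 already connected.
3 8 (16): add — endpoints in different components.
Edges rejected before the tree was complete: 3.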